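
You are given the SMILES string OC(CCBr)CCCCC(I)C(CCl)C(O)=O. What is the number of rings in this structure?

0

In SMILES, each pair of matching ring-closure digits denotes one ring-closing bond; the number of such bonds equals the number of independent rings.
Ring-closure bonds here: 0.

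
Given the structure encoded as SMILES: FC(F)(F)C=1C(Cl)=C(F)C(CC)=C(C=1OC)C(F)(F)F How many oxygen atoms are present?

1

Scan the SMILES for O atoms (remember two-letter symbols like Cl and Br are single atoms).
Oxygen count: 1.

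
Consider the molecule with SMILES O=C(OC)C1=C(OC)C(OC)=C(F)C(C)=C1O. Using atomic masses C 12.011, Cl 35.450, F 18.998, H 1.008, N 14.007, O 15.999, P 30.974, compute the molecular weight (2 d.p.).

First, the molecular formula is C11H13FO5 (counting implicit H from valence).
  C: 11 × 12.011 = 132.121
  F: 1 × 18.998 = 18.998
  H: 13 × 1.008 = 13.104
  O: 5 × 15.999 = 79.995
Sum: 11×12.011 + 1×18.998 + 13×1.008 + 5×15.999 = 244.218 → 244.22 g/mol.

244.22 g/mol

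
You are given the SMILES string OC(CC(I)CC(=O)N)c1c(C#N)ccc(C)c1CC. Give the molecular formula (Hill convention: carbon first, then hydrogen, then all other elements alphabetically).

Walk through each heavy atom and fill implicit hydrogens from standard valence (C 4, N 3, O 2, S 2, halogen 1); for lowercase aromatic atoms, an aromatic c carries 1 H when it has two neighbours and 0 H with three, and aromatic n carries 0 H:
  atom 1: O, bond orders sum to 1 (valence 2) → 1 H
  atom 2: C, bond orders sum to 3 (valence 4) → 1 H
  atom 3: C, bond orders sum to 2 (valence 4) → 2 H
  atom 4: C, bond orders sum to 3 (valence 4) → 1 H
  atom 5: I (halogen, monovalent) → 0 H
  atom 6: C, bond orders sum to 2 (valence 4) → 2 H
  atom 7: C, bond orders sum to 4 (valence 4) → 0 H
  atom 8: O, bond orders sum to 2 (valence 2) → 0 H
  atom 9: N, bond orders sum to 1 (valence 3) → 2 H
  atom 10: aromatic c, 3 neighbours → 0 H
  atom 11: aromatic c, 3 neighbours → 0 H
  atom 12: C, bond orders sum to 4 (valence 4) → 0 H
  atom 13: N, bond orders sum to 3 (valence 3) → 0 H
  atom 14: aromatic c, 2 neighbours → 1 H
  atom 15: aromatic c, 2 neighbours → 1 H
  atom 16: aromatic c, 3 neighbours → 0 H
  atom 17: C, bond orders sum to 1 (valence 4) → 3 H
  atom 18: aromatic c, 3 neighbours → 0 H
  atom 19: C, bond orders sum to 2 (valence 4) → 2 H
  atom 20: C, bond orders sum to 1 (valence 4) → 3 H
Totals → C:15, H:19, I:1, N:2, O:2.
In Hill order: C15H19IN2O2.

C15H19IN2O2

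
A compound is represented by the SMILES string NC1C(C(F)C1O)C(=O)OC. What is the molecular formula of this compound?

C6H10FNO3

Walk through each heavy atom and fill implicit hydrogens from standard valence (C 4, N 3, O 2, S 2, halogen 1):
  atom 1: N, bond orders sum to 1 (valence 3) → 2 H
  atom 2: C, bond orders sum to 3 (valence 4) → 1 H
  atom 3: C, bond orders sum to 3 (valence 4) → 1 H
  atom 4: C, bond orders sum to 3 (valence 4) → 1 H
  atom 5: F (halogen, monovalent) → 0 H
  atom 6: C, bond orders sum to 3 (valence 4) → 1 H
  atom 7: O, bond orders sum to 1 (valence 2) → 1 H
  atom 8: C, bond orders sum to 4 (valence 4) → 0 H
  atom 9: O, bond orders sum to 2 (valence 2) → 0 H
  atom 10: O, bond orders sum to 2 (valence 2) → 0 H
  atom 11: C, bond orders sum to 1 (valence 4) → 3 H
Totals → C:6, H:10, F:1, N:1, O:3.
In Hill order: C6H10FNO3.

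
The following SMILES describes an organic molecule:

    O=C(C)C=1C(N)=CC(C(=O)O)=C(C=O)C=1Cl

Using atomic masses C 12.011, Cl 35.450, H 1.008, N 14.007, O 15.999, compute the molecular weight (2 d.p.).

First, the molecular formula is C10H8ClNO4 (counting implicit H from valence).
  C: 10 × 12.011 = 120.110
  Cl: 1 × 35.450 = 35.450
  H: 8 × 1.008 = 8.064
  N: 1 × 14.007 = 14.007
  O: 4 × 15.999 = 63.996
Sum: 10×12.011 + 1×35.450 + 8×1.008 + 1×14.007 + 4×15.999 = 241.627 → 241.63 g/mol.

241.63 g/mol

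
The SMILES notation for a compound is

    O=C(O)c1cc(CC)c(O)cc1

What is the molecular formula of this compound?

C9H10O3

Walk through each heavy atom and fill implicit hydrogens from standard valence (C 4, N 3, O 2, S 2, halogen 1); for lowercase aromatic atoms, an aromatic c carries 1 H when it has two neighbours and 0 H with three, and aromatic n carries 0 H:
  atom 1: O, bond orders sum to 2 (valence 2) → 0 H
  atom 2: C, bond orders sum to 4 (valence 4) → 0 H
  atom 3: O, bond orders sum to 1 (valence 2) → 1 H
  atom 4: aromatic c, 3 neighbours → 0 H
  atom 5: aromatic c, 2 neighbours → 1 H
  atom 6: aromatic c, 3 neighbours → 0 H
  atom 7: C, bond orders sum to 2 (valence 4) → 2 H
  atom 8: C, bond orders sum to 1 (valence 4) → 3 H
  atom 9: aromatic c, 3 neighbours → 0 H
  atom 10: O, bond orders sum to 1 (valence 2) → 1 H
  atom 11: aromatic c, 2 neighbours → 1 H
  atom 12: aromatic c, 2 neighbours → 1 H
Totals → C:9, H:10, O:3.
In Hill order: C9H10O3.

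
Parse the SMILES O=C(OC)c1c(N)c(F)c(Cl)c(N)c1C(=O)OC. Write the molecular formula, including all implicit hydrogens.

C10H10ClFN2O4

Walk through each heavy atom and fill implicit hydrogens from standard valence (C 4, N 3, O 2, S 2, halogen 1); for lowercase aromatic atoms, an aromatic c carries 1 H when it has two neighbours and 0 H with three, and aromatic n carries 0 H:
  atom 1: O, bond orders sum to 2 (valence 2) → 0 H
  atom 2: C, bond orders sum to 4 (valence 4) → 0 H
  atom 3: O, bond orders sum to 2 (valence 2) → 0 H
  atom 4: C, bond orders sum to 1 (valence 4) → 3 H
  atom 5: aromatic c, 3 neighbours → 0 H
  atom 6: aromatic c, 3 neighbours → 0 H
  atom 7: N, bond orders sum to 1 (valence 3) → 2 H
  atom 8: aromatic c, 3 neighbours → 0 H
  atom 9: F (halogen, monovalent) → 0 H
  atom 10: aromatic c, 3 neighbours → 0 H
  atom 11: Cl (halogen, monovalent) → 0 H
  atom 12: aromatic c, 3 neighbours → 0 H
  atom 13: N, bond orders sum to 1 (valence 3) → 2 H
  atom 14: aromatic c, 3 neighbours → 0 H
  atom 15: C, bond orders sum to 4 (valence 4) → 0 H
  atom 16: O, bond orders sum to 2 (valence 2) → 0 H
  atom 17: O, bond orders sum to 2 (valence 2) → 0 H
  atom 18: C, bond orders sum to 1 (valence 4) → 3 H
Totals → C:10, H:10, Cl:1, F:1, N:2, O:4.
In Hill order: C10H10ClFN2O4.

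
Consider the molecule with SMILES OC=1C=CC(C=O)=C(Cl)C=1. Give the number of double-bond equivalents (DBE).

Molecular formula: C7H5ClO2.
DoU = (2C + 2 + N − H − X) / 2, where X is the halogen count and O/S are ignored.
    = (2·7 + 2 + 0 − 5 − 1) / 2 = 10 / 2 = 5.

5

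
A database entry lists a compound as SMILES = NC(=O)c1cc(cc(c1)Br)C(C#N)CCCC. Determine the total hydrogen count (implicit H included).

Walk through each heavy atom and fill implicit hydrogens from standard valence (C 4, N 3, O 2, S 2, halogen 1); for lowercase aromatic atoms, an aromatic c carries 1 H when it has two neighbours and 0 H with three, and aromatic n carries 0 H:
  atom 1: N, bond orders sum to 1 (valence 3) → 2 H
  atom 2: C, bond orders sum to 4 (valence 4) → 0 H
  atom 3: O, bond orders sum to 2 (valence 2) → 0 H
  atom 4: aromatic c, 3 neighbours → 0 H
  atom 5: aromatic c, 2 neighbours → 1 H
  atom 6: aromatic c, 3 neighbours → 0 H
  atom 7: aromatic c, 2 neighbours → 1 H
  atom 8: aromatic c, 3 neighbours → 0 H
  atom 9: aromatic c, 2 neighbours → 1 H
  atom 10: Br (halogen, monovalent) → 0 H
  atom 11: C, bond orders sum to 3 (valence 4) → 1 H
  atom 12: C, bond orders sum to 4 (valence 4) → 0 H
  atom 13: N, bond orders sum to 3 (valence 3) → 0 H
  atom 14: C, bond orders sum to 2 (valence 4) → 2 H
  atom 15: C, bond orders sum to 2 (valence 4) → 2 H
  atom 16: C, bond orders sum to 2 (valence 4) → 2 H
  atom 17: C, bond orders sum to 1 (valence 4) → 3 H
Total hydrogens: 15.

15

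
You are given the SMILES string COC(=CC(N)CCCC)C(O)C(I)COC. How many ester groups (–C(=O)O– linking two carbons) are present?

Scan the SMILES for the ester motif — none present.
Groups that are present: 1 alkene, 2 ether, 1 hydroxyl, 1 primary amine.

0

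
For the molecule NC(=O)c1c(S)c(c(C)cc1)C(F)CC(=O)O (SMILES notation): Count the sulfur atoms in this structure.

Scan the SMILES for S atoms (remember two-letter symbols like Cl and Br are single atoms).
Sulfur count: 1.

1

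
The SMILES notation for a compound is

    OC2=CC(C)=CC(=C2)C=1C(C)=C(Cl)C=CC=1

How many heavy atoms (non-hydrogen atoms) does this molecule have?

16

Every atom symbol written in the SMILES (organic subset) is one heavy atom; implicit H are not written.
Heavy atoms by element → C:14, Cl:1, O:1.
Total: 16.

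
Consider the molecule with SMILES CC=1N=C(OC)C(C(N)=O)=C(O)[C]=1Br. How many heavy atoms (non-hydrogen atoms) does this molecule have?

Every atom symbol written in the SMILES (organic subset) is one heavy atom; implicit H are not written.
Heavy atoms by element → Br:1, C:8, N:2, O:3.
Total: 14.

14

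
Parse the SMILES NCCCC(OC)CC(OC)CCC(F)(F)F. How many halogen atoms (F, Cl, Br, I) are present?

Halogen atoms appear at heavy-atom positions 15, 16, 17 (3×F).
Other groups present: 2 ether, 1 primary amine.
Halogen count: 3.

3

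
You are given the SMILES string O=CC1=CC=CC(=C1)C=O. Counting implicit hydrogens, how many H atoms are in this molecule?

6

Walk through each heavy atom and fill implicit hydrogens from standard valence (C 4, N 3, O 2, S 2, halogen 1):
  atom 1: O, bond orders sum to 2 (valence 2) → 0 H
  atom 2: C, bond orders sum to 3 (valence 4) → 1 H
  atom 3: C, bond orders sum to 4 (valence 4) → 0 H
  atom 4: C, bond orders sum to 3 (valence 4) → 1 H
  atom 5: C, bond orders sum to 3 (valence 4) → 1 H
  atom 6: C, bond orders sum to 3 (valence 4) → 1 H
  atom 7: C, bond orders sum to 4 (valence 4) → 0 H
  atom 8: C, bond orders sum to 3 (valence 4) → 1 H
  atom 9: C, bond orders sum to 3 (valence 4) → 1 H
  atom 10: O, bond orders sum to 2 (valence 2) → 0 H
Total hydrogens: 6.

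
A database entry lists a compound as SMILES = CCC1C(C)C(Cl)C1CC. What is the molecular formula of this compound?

C9H17Cl

Walk through each heavy atom and fill implicit hydrogens from standard valence (C 4, N 3, O 2, S 2, halogen 1):
  atom 1: C, bond orders sum to 1 (valence 4) → 3 H
  atom 2: C, bond orders sum to 2 (valence 4) → 2 H
  atom 3: C, bond orders sum to 3 (valence 4) → 1 H
  atom 4: C, bond orders sum to 3 (valence 4) → 1 H
  atom 5: C, bond orders sum to 1 (valence 4) → 3 H
  atom 6: C, bond orders sum to 3 (valence 4) → 1 H
  atom 7: Cl (halogen, monovalent) → 0 H
  atom 8: C, bond orders sum to 3 (valence 4) → 1 H
  atom 9: C, bond orders sum to 2 (valence 4) → 2 H
  atom 10: C, bond orders sum to 1 (valence 4) → 3 H
Totals → C:9, H:17, Cl:1.
In Hill order: C9H17Cl.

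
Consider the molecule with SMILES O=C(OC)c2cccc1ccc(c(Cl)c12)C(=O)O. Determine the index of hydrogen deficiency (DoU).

Molecular formula: C13H9ClO4.
DoU = (2C + 2 + N − H − X) / 2, where X is the halogen count and O/S are ignored.
    = (2·13 + 2 + 0 − 9 − 1) / 2 = 18 / 2 = 9.

9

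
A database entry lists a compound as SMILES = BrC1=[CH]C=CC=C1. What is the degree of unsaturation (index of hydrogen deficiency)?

4

Degree of unsaturation = (number of rings) + (number of π bonds).
Ring closures in the SMILES: 1.
π bonds: 3 double bonds (each 1 DoU) → 3 DoU from unsaturation.
Total DoU = 1 + 3 = 4.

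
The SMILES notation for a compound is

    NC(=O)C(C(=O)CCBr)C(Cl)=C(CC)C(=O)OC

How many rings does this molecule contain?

In SMILES, each pair of matching ring-closure digits denotes one ring-closing bond; the number of such bonds equals the number of independent rings.
Ring-closure bonds here: 0.

0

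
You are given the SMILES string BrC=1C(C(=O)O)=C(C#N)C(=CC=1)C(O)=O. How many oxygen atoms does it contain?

Scan the SMILES for O atoms (remember two-letter symbols like Cl and Br are single atoms).
Oxygen count: 4.

4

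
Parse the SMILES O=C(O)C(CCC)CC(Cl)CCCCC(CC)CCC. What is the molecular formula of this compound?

Walk through each heavy atom and fill implicit hydrogens from standard valence (C 4, N 3, O 2, S 2, halogen 1):
  atom 1: O, bond orders sum to 2 (valence 2) → 0 H
  atom 2: C, bond orders sum to 4 (valence 4) → 0 H
  atom 3: O, bond orders sum to 1 (valence 2) → 1 H
  atom 4: C, bond orders sum to 3 (valence 4) → 1 H
  atom 5: C, bond orders sum to 2 (valence 4) → 2 H
  atom 6: C, bond orders sum to 2 (valence 4) → 2 H
  atom 7: C, bond orders sum to 1 (valence 4) → 3 H
  atom 8: C, bond orders sum to 2 (valence 4) → 2 H
  atom 9: C, bond orders sum to 3 (valence 4) → 1 H
  atom 10: Cl (halogen, monovalent) → 0 H
  atom 11: C, bond orders sum to 2 (valence 4) → 2 H
  atom 12: C, bond orders sum to 2 (valence 4) → 2 H
  atom 13: C, bond orders sum to 2 (valence 4) → 2 H
  atom 14: C, bond orders sum to 2 (valence 4) → 2 H
  atom 15: C, bond orders sum to 3 (valence 4) → 1 H
  atom 16: C, bond orders sum to 2 (valence 4) → 2 H
  atom 17: C, bond orders sum to 1 (valence 4) → 3 H
  atom 18: C, bond orders sum to 2 (valence 4) → 2 H
  atom 19: C, bond orders sum to 2 (valence 4) → 2 H
  atom 20: C, bond orders sum to 1 (valence 4) → 3 H
Totals → C:17, H:33, Cl:1, O:2.

C17H33ClO2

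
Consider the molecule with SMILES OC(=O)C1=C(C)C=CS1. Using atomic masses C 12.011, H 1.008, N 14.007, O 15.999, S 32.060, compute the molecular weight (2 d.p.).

First, the molecular formula is C6H6O2S (counting implicit H from valence).
  C: 6 × 12.011 = 72.066
  H: 6 × 1.008 = 6.048
  O: 2 × 15.999 = 31.998
  S: 1 × 32.060 = 32.060
Sum: 6×12.011 + 6×1.008 + 2×15.999 + 1×32.060 = 142.172 → 142.17 g/mol.

142.17 g/mol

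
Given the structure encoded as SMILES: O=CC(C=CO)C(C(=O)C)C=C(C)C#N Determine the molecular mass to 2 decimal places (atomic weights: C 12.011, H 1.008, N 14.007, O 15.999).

207.23 g/mol

First, the molecular formula is C11H13NO3 (counting implicit H from valence).
  C: 11 × 12.011 = 132.121
  H: 13 × 1.008 = 13.104
  N: 1 × 14.007 = 14.007
  O: 3 × 15.999 = 47.997
Sum: 11×12.011 + 13×1.008 + 1×14.007 + 3×15.999 = 207.229 → 207.23 g/mol.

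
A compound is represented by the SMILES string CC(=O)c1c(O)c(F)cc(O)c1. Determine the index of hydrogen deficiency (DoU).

5

Molecular formula: C8H7FO3.
DoU = (2C + 2 + N − H − X) / 2, where X is the halogen count and O/S are ignored.
    = (2·8 + 2 + 0 − 7 − 1) / 2 = 10 / 2 = 5.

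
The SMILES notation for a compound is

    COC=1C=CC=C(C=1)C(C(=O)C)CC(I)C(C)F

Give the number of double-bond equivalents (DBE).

5

Molecular formula: C14H18FIO2.
DoU = (2C + 2 + N − H − X) / 2, where X is the halogen count and O/S are ignored.
    = (2·14 + 2 + 0 − 18 − 2) / 2 = 10 / 2 = 5.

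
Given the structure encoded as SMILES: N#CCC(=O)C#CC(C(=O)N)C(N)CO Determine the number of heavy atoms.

15

Every atom symbol written in the SMILES (organic subset) is one heavy atom; implicit H are not written.
Heavy atoms by element → C:9, N:3, O:3.
Total: 15.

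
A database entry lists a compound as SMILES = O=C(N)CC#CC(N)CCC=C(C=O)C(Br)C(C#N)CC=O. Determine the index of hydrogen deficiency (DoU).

8

Degree of unsaturation = (number of rings) + (number of π bonds).
Ring closures in the SMILES: 0.
π bonds: 4 double bonds (each 1 DoU), 2 triple bonds (each 2 DoU) → 8 DoU from unsaturation.
Total DoU = 0 + 8 = 8.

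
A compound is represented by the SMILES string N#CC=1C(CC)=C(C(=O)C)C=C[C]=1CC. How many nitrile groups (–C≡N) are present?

1

The nitrile motif appears at heavy-atom position 2 in the SMILES.
Other groups present: 1 ketone.
Nitrile count: 1.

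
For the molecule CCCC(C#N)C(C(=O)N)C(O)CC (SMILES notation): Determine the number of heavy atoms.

Every atom symbol written in the SMILES (organic subset) is one heavy atom; implicit H are not written.
Heavy atoms by element → C:10, N:2, O:2.
Total: 14.

14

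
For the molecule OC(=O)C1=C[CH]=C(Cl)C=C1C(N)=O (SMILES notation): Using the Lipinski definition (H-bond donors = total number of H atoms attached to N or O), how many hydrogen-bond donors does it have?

3

Donors: find every N or O and count the H atoms it carries.
  atom 1 (O): bond orders sum to 1 → 1 H
  atom 3 (O): bond orders sum to 2 → 0 H
  atom 12 (N): bond orders sum to 1 → 2 H
  atom 13 (O): bond orders sum to 2 → 0 H
Lipinski HBD = 3.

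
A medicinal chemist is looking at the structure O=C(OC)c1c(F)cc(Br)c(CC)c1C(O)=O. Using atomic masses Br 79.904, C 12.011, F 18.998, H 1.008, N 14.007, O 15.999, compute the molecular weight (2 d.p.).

First, the molecular formula is C11H10BrFO4 (counting implicit H from valence).
  Br: 1 × 79.904 = 79.904
  C: 11 × 12.011 = 132.121
  F: 1 × 18.998 = 18.998
  H: 10 × 1.008 = 10.080
  O: 4 × 15.999 = 63.996
Sum: 1×79.904 + 11×12.011 + 1×18.998 + 10×1.008 + 4×15.999 = 305.099 → 305.10 g/mol.

305.10 g/mol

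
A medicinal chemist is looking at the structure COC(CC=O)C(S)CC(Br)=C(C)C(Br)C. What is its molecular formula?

C11H18Br2O2S

Walk through each heavy atom and fill implicit hydrogens from standard valence (C 4, N 3, O 2, S 2, halogen 1):
  atom 1: C, bond orders sum to 1 (valence 4) → 3 H
  atom 2: O, bond orders sum to 2 (valence 2) → 0 H
  atom 3: C, bond orders sum to 3 (valence 4) → 1 H
  atom 4: C, bond orders sum to 2 (valence 4) → 2 H
  atom 5: C, bond orders sum to 3 (valence 4) → 1 H
  atom 6: O, bond orders sum to 2 (valence 2) → 0 H
  atom 7: C, bond orders sum to 3 (valence 4) → 1 H
  atom 8: S, bond orders sum to 1 (valence 2) → 1 H
  atom 9: C, bond orders sum to 2 (valence 4) → 2 H
  atom 10: C, bond orders sum to 4 (valence 4) → 0 H
  atom 11: Br (halogen, monovalent) → 0 H
  atom 12: C, bond orders sum to 4 (valence 4) → 0 H
  atom 13: C, bond orders sum to 1 (valence 4) → 3 H
  atom 14: C, bond orders sum to 3 (valence 4) → 1 H
  atom 15: Br (halogen, monovalent) → 0 H
  atom 16: C, bond orders sum to 1 (valence 4) → 3 H
Totals → C:11, H:18, Br:2, O:2, S:1.
In Hill order: C11H18Br2O2S.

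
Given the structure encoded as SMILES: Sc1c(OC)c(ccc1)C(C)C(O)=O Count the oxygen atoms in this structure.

Scan the SMILES for O atoms (remember two-letter symbols like Cl and Br are single atoms).
Oxygen count: 3.

3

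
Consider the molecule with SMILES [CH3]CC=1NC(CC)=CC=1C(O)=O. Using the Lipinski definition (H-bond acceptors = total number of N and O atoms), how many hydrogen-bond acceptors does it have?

N atoms: 1; O atoms: 2.
Lipinski HBA = 1 + 2 = 3.

3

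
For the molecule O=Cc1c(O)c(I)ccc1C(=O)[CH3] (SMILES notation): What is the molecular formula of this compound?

Walk through each heavy atom and fill implicit hydrogens from standard valence (C 4, N 3, O 2, S 2, halogen 1); for lowercase aromatic atoms, an aromatic c carries 1 H when it has two neighbours and 0 H with three, and aromatic n carries 0 H:
  atom 1: O, bond orders sum to 2 (valence 2) → 0 H
  atom 2: C, bond orders sum to 3 (valence 4) → 1 H
  atom 3: aromatic c, 3 neighbours → 0 H
  atom 4: aromatic c, 3 neighbours → 0 H
  atom 5: O, bond orders sum to 1 (valence 2) → 1 H
  atom 6: aromatic c, 3 neighbours → 0 H
  atom 7: I (halogen, monovalent) → 0 H
  atom 8: aromatic c, 2 neighbours → 1 H
  atom 9: aromatic c, 2 neighbours → 1 H
  atom 10: aromatic c, 3 neighbours → 0 H
  atom 11: C, bond orders sum to 4 (valence 4) → 0 H
  atom 12: O, bond orders sum to 2 (valence 2) → 0 H
  atom 13: C with explicit H count 3
Totals → C:9, H:7, I:1, O:3.

C9H7IO3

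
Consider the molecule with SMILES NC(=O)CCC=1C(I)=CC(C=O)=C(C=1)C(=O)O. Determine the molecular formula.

C11H10INO4

Walk through each heavy atom and fill implicit hydrogens from standard valence (C 4, N 3, O 2, S 2, halogen 1):
  atom 1: N, bond orders sum to 1 (valence 3) → 2 H
  atom 2: C, bond orders sum to 4 (valence 4) → 0 H
  atom 3: O, bond orders sum to 2 (valence 2) → 0 H
  atom 4: C, bond orders sum to 2 (valence 4) → 2 H
  atom 5: C, bond orders sum to 2 (valence 4) → 2 H
  atom 6: C, bond orders sum to 4 (valence 4) → 0 H
  atom 7: C, bond orders sum to 4 (valence 4) → 0 H
  atom 8: I (halogen, monovalent) → 0 H
  atom 9: C, bond orders sum to 3 (valence 4) → 1 H
  atom 10: C, bond orders sum to 4 (valence 4) → 0 H
  atom 11: C, bond orders sum to 3 (valence 4) → 1 H
  atom 12: O, bond orders sum to 2 (valence 2) → 0 H
  atom 13: C, bond orders sum to 4 (valence 4) → 0 H
  atom 14: C, bond orders sum to 3 (valence 4) → 1 H
  atom 15: C, bond orders sum to 4 (valence 4) → 0 H
  atom 16: O, bond orders sum to 2 (valence 2) → 0 H
  atom 17: O, bond orders sum to 1 (valence 2) → 1 H
Totals → C:11, H:10, I:1, N:1, O:4.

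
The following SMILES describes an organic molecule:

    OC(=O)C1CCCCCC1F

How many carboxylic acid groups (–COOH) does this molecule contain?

1

The carboxylic acid motif appears at heavy-atom position 2 in the SMILES.
Carboxylic acid count: 1.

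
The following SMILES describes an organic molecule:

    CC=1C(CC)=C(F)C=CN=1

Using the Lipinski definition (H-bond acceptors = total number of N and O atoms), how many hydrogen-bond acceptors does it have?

N atoms: 1; O atoms: 0.
Lipinski HBA = 1 + 0 = 1.

1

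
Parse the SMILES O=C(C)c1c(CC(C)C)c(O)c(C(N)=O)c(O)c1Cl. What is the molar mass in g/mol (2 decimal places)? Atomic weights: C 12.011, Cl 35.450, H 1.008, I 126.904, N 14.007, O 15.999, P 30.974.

285.72 g/mol

First, the molecular formula is C13H16ClNO4 (counting implicit H from valence).
  C: 13 × 12.011 = 156.143
  Cl: 1 × 35.450 = 35.450
  H: 16 × 1.008 = 16.128
  N: 1 × 14.007 = 14.007
  O: 4 × 15.999 = 63.996
Sum: 13×12.011 + 1×35.450 + 16×1.008 + 1×14.007 + 4×15.999 = 285.724 → 285.72 g/mol.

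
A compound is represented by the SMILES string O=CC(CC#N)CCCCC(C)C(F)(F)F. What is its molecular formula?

Walk through each heavy atom and fill implicit hydrogens from standard valence (C 4, N 3, O 2, S 2, halogen 1):
  atom 1: O, bond orders sum to 2 (valence 2) → 0 H
  atom 2: C, bond orders sum to 3 (valence 4) → 1 H
  atom 3: C, bond orders sum to 3 (valence 4) → 1 H
  atom 4: C, bond orders sum to 2 (valence 4) → 2 H
  atom 5: C, bond orders sum to 4 (valence 4) → 0 H
  atom 6: N, bond orders sum to 3 (valence 3) → 0 H
  atom 7: C, bond orders sum to 2 (valence 4) → 2 H
  atom 8: C, bond orders sum to 2 (valence 4) → 2 H
  atom 9: C, bond orders sum to 2 (valence 4) → 2 H
  atom 10: C, bond orders sum to 2 (valence 4) → 2 H
  atom 11: C, bond orders sum to 3 (valence 4) → 1 H
  atom 12: C, bond orders sum to 1 (valence 4) → 3 H
  atom 13: C, bond orders sum to 4 (valence 4) → 0 H
  atom 14: F (halogen, monovalent) → 0 H
  atom 15: F (halogen, monovalent) → 0 H
  atom 16: F (halogen, monovalent) → 0 H
Totals → C:11, H:16, F:3, N:1, O:1.
In Hill order: C11H16F3NO.

C11H16F3NO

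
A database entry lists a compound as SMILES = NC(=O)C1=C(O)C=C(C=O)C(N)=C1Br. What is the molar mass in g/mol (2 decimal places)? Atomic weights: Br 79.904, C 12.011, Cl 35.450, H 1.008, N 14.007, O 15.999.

259.06 g/mol

First, the molecular formula is C8H7BrN2O3 (counting implicit H from valence).
  Br: 1 × 79.904 = 79.904
  C: 8 × 12.011 = 96.088
  H: 7 × 1.008 = 7.056
  N: 2 × 14.007 = 28.014
  O: 3 × 15.999 = 47.997
Sum: 1×79.904 + 8×12.011 + 7×1.008 + 2×14.007 + 3×15.999 = 259.059 → 259.06 g/mol.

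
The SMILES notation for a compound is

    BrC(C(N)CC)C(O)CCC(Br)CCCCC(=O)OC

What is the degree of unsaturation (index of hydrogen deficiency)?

Molecular formula: C14H27Br2NO3.
DoU = (2C + 2 + N − H − X) / 2, where X is the halogen count and O/S are ignored.
    = (2·14 + 2 + 1 − 27 − 2) / 2 = 2 / 2 = 1.

1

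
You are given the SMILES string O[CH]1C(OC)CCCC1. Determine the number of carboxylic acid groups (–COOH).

Scan the SMILES for the carboxylic acid motif — none present.
Groups that are present: 1 ether, 1 hydroxyl.

0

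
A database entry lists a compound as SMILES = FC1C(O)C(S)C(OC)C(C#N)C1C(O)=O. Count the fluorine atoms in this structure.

Scan the SMILES for F atoms (remember two-letter symbols like Cl and Br are single atoms).
Fluorine count: 1.

1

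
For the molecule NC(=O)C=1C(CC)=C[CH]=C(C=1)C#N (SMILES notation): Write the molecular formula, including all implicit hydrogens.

Walk through each heavy atom and fill implicit hydrogens from standard valence (C 4, N 3, O 2, S 2, halogen 1):
  atom 1: N, bond orders sum to 1 (valence 3) → 2 H
  atom 2: C, bond orders sum to 4 (valence 4) → 0 H
  atom 3: O, bond orders sum to 2 (valence 2) → 0 H
  atom 4: C, bond orders sum to 4 (valence 4) → 0 H
  atom 5: C, bond orders sum to 4 (valence 4) → 0 H
  atom 6: C, bond orders sum to 2 (valence 4) → 2 H
  atom 7: C, bond orders sum to 1 (valence 4) → 3 H
  atom 8: C, bond orders sum to 3 (valence 4) → 1 H
  atom 9: C with explicit H count 1
  atom 10: C, bond orders sum to 4 (valence 4) → 0 H
  atom 11: C, bond orders sum to 3 (valence 4) → 1 H
  atom 12: C, bond orders sum to 4 (valence 4) → 0 H
  atom 13: N, bond orders sum to 3 (valence 3) → 0 H
Totals → C:10, H:10, N:2, O:1.
In Hill order: C10H10N2O.

C10H10N2O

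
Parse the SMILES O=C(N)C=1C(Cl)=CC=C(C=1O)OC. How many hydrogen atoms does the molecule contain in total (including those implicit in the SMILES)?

Walk through each heavy atom and fill implicit hydrogens from standard valence (C 4, N 3, O 2, S 2, halogen 1):
  atom 1: O, bond orders sum to 2 (valence 2) → 0 H
  atom 2: C, bond orders sum to 4 (valence 4) → 0 H
  atom 3: N, bond orders sum to 1 (valence 3) → 2 H
  atom 4: C, bond orders sum to 4 (valence 4) → 0 H
  atom 5: C, bond orders sum to 4 (valence 4) → 0 H
  atom 6: Cl (halogen, monovalent) → 0 H
  atom 7: C, bond orders sum to 3 (valence 4) → 1 H
  atom 8: C, bond orders sum to 3 (valence 4) → 1 H
  atom 9: C, bond orders sum to 4 (valence 4) → 0 H
  atom 10: C, bond orders sum to 4 (valence 4) → 0 H
  atom 11: O, bond orders sum to 1 (valence 2) → 1 H
  atom 12: O, bond orders sum to 2 (valence 2) → 0 H
  atom 13: C, bond orders sum to 1 (valence 4) → 3 H
Total hydrogens: 8.

8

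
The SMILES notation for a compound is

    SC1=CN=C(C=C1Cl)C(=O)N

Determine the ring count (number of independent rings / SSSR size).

1

In SMILES, each pair of matching ring-closure digits denotes one ring-closing bond; the number of such bonds equals the number of independent rings.
Ring-closure bonds here: 1.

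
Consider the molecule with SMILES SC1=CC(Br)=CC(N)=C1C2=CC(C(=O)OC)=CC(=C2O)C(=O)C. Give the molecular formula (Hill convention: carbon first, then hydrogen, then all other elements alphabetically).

C16H14BrNO4S

Walk through each heavy atom and fill implicit hydrogens from standard valence (C 4, N 3, O 2, S 2, halogen 1):
  atom 1: S, bond orders sum to 1 (valence 2) → 1 H
  atom 2: C, bond orders sum to 4 (valence 4) → 0 H
  atom 3: C, bond orders sum to 3 (valence 4) → 1 H
  atom 4: C, bond orders sum to 4 (valence 4) → 0 H
  atom 5: Br (halogen, monovalent) → 0 H
  atom 6: C, bond orders sum to 3 (valence 4) → 1 H
  atom 7: C, bond orders sum to 4 (valence 4) → 0 H
  atom 8: N, bond orders sum to 1 (valence 3) → 2 H
  atom 9: C, bond orders sum to 4 (valence 4) → 0 H
  atom 10: C, bond orders sum to 4 (valence 4) → 0 H
  atom 11: C, bond orders sum to 3 (valence 4) → 1 H
  atom 12: C, bond orders sum to 4 (valence 4) → 0 H
  atom 13: C, bond orders sum to 4 (valence 4) → 0 H
  atom 14: O, bond orders sum to 2 (valence 2) → 0 H
  atom 15: O, bond orders sum to 2 (valence 2) → 0 H
  atom 16: C, bond orders sum to 1 (valence 4) → 3 H
  atom 17: C, bond orders sum to 3 (valence 4) → 1 H
  atom 18: C, bond orders sum to 4 (valence 4) → 0 H
  atom 19: C, bond orders sum to 4 (valence 4) → 0 H
  atom 20: O, bond orders sum to 1 (valence 2) → 1 H
  atom 21: C, bond orders sum to 4 (valence 4) → 0 H
  atom 22: O, bond orders sum to 2 (valence 2) → 0 H
  atom 23: C, bond orders sum to 1 (valence 4) → 3 H
Totals → C:16, H:14, Br:1, N:1, O:4, S:1.
In Hill order: C16H14BrNO4S.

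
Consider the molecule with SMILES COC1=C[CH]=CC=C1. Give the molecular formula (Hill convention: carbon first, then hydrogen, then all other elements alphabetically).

Walk through each heavy atom and fill implicit hydrogens from standard valence (C 4, N 3, O 2, S 2, halogen 1):
  atom 1: C, bond orders sum to 1 (valence 4) → 3 H
  atom 2: O, bond orders sum to 2 (valence 2) → 0 H
  atom 3: C, bond orders sum to 4 (valence 4) → 0 H
  atom 4: C, bond orders sum to 3 (valence 4) → 1 H
  atom 5: C with explicit H count 1
  atom 6: C, bond orders sum to 3 (valence 4) → 1 H
  atom 7: C, bond orders sum to 3 (valence 4) → 1 H
  atom 8: C, bond orders sum to 3 (valence 4) → 1 H
Totals → C:7, H:8, O:1.

C7H8O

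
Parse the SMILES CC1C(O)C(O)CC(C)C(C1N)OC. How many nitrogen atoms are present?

1

Scan the SMILES for N atoms (remember two-letter symbols like Cl and Br are single atoms).
Nitrogen count: 1.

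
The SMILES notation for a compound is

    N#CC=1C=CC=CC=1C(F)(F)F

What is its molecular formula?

Walk through each heavy atom and fill implicit hydrogens from standard valence (C 4, N 3, O 2, S 2, halogen 1):
  atom 1: N, bond orders sum to 3 (valence 3) → 0 H
  atom 2: C, bond orders sum to 4 (valence 4) → 0 H
  atom 3: C, bond orders sum to 4 (valence 4) → 0 H
  atom 4: C, bond orders sum to 3 (valence 4) → 1 H
  atom 5: C, bond orders sum to 3 (valence 4) → 1 H
  atom 6: C, bond orders sum to 3 (valence 4) → 1 H
  atom 7: C, bond orders sum to 3 (valence 4) → 1 H
  atom 8: C, bond orders sum to 4 (valence 4) → 0 H
  atom 9: C, bond orders sum to 4 (valence 4) → 0 H
  atom 10: F (halogen, monovalent) → 0 H
  atom 11: F (halogen, monovalent) → 0 H
  atom 12: F (halogen, monovalent) → 0 H
Totals → C:8, H:4, F:3, N:1.

C8H4F3N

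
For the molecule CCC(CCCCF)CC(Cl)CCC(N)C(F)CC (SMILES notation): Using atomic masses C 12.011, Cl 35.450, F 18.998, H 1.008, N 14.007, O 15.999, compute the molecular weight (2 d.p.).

First, the molecular formula is C15H30ClF2N (counting implicit H from valence).
  C: 15 × 12.011 = 180.165
  Cl: 1 × 35.450 = 35.450
  F: 2 × 18.998 = 37.996
  H: 30 × 1.008 = 30.240
  N: 1 × 14.007 = 14.007
Sum: 15×12.011 + 1×35.450 + 2×18.998 + 30×1.008 + 1×14.007 = 297.858 → 297.86 g/mol.

297.86 g/mol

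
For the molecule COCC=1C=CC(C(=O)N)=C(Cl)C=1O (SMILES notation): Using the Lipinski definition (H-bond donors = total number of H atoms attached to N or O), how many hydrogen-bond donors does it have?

3

Donors: find every N or O and count the H atoms it carries.
  atom 2 (O): bond orders sum to 2 → 0 H
  atom 9 (O): bond orders sum to 2 → 0 H
  atom 10 (N): bond orders sum to 1 → 2 H
  atom 14 (O): bond orders sum to 1 → 1 H
Lipinski HBD = 3.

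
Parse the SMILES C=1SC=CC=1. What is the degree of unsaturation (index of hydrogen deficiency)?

3

Molecular formula: C4H4S.
DoU = (2C + 2 + N − H − X) / 2, where X is the halogen count and O/S are ignored.
    = (2·4 + 2 + 0 − 4 − 0) / 2 = 6 / 2 = 3.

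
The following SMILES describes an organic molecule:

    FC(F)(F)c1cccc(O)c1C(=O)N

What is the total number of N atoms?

1

Scan the SMILES for N atoms (remember two-letter symbols like Cl and Br are single atoms).
Nitrogen count: 1.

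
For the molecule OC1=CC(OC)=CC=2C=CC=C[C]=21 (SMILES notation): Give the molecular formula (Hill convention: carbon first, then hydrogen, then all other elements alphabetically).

C11H10O2

Walk through each heavy atom and fill implicit hydrogens from standard valence (C 4, N 3, O 2, S 2, halogen 1):
  atom 1: O, bond orders sum to 1 (valence 2) → 1 H
  atom 2: C, bond orders sum to 4 (valence 4) → 0 H
  atom 3: C, bond orders sum to 3 (valence 4) → 1 H
  atom 4: C, bond orders sum to 4 (valence 4) → 0 H
  atom 5: O, bond orders sum to 2 (valence 2) → 0 H
  atom 6: C, bond orders sum to 1 (valence 4) → 3 H
  atom 7: C, bond orders sum to 3 (valence 4) → 1 H
  atom 8: C, bond orders sum to 4 (valence 4) → 0 H
  atom 9: C, bond orders sum to 3 (valence 4) → 1 H
  atom 10: C, bond orders sum to 3 (valence 4) → 1 H
  atom 11: C, bond orders sum to 3 (valence 4) → 1 H
  atom 12: C, bond orders sum to 3 (valence 4) → 1 H
  atom 13: C with explicit H count 0
Totals → C:11, H:10, O:2.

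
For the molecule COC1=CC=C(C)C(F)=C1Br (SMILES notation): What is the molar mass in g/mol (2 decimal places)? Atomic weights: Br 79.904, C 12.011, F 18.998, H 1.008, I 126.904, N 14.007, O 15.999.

First, the molecular formula is C8H8BrFO (counting implicit H from valence).
  Br: 1 × 79.904 = 79.904
  C: 8 × 12.011 = 96.088
  F: 1 × 18.998 = 18.998
  H: 8 × 1.008 = 8.064
  O: 1 × 15.999 = 15.999
Sum: 1×79.904 + 8×12.011 + 1×18.998 + 8×1.008 + 1×15.999 = 219.053 → 219.05 g/mol.

219.05 g/mol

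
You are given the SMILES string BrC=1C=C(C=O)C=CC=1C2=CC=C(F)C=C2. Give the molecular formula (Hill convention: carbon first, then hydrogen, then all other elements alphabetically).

Walk through each heavy atom and fill implicit hydrogens from standard valence (C 4, N 3, O 2, S 2, halogen 1):
  atom 1: Br (halogen, monovalent) → 0 H
  atom 2: C, bond orders sum to 4 (valence 4) → 0 H
  atom 3: C, bond orders sum to 3 (valence 4) → 1 H
  atom 4: C, bond orders sum to 4 (valence 4) → 0 H
  atom 5: C, bond orders sum to 3 (valence 4) → 1 H
  atom 6: O, bond orders sum to 2 (valence 2) → 0 H
  atom 7: C, bond orders sum to 3 (valence 4) → 1 H
  atom 8: C, bond orders sum to 3 (valence 4) → 1 H
  atom 9: C, bond orders sum to 4 (valence 4) → 0 H
  atom 10: C, bond orders sum to 4 (valence 4) → 0 H
  atom 11: C, bond orders sum to 3 (valence 4) → 1 H
  atom 12: C, bond orders sum to 3 (valence 4) → 1 H
  atom 13: C, bond orders sum to 4 (valence 4) → 0 H
  atom 14: F (halogen, monovalent) → 0 H
  atom 15: C, bond orders sum to 3 (valence 4) → 1 H
  atom 16: C, bond orders sum to 3 (valence 4) → 1 H
Totals → C:13, H:8, Br:1, F:1, O:1.

C13H8BrFO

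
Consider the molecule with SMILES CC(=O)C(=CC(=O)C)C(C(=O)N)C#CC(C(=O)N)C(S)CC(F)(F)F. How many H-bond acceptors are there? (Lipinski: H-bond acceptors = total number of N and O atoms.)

6

N atoms: 2; O atoms: 4.
Lipinski HBA = 2 + 4 = 6.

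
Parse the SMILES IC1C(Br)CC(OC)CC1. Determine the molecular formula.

Walk through each heavy atom and fill implicit hydrogens from standard valence (C 4, N 3, O 2, S 2, halogen 1):
  atom 1: I (halogen, monovalent) → 0 H
  atom 2: C, bond orders sum to 3 (valence 4) → 1 H
  atom 3: C, bond orders sum to 3 (valence 4) → 1 H
  atom 4: Br (halogen, monovalent) → 0 H
  atom 5: C, bond orders sum to 2 (valence 4) → 2 H
  atom 6: C, bond orders sum to 3 (valence 4) → 1 H
  atom 7: O, bond orders sum to 2 (valence 2) → 0 H
  atom 8: C, bond orders sum to 1 (valence 4) → 3 H
  atom 9: C, bond orders sum to 2 (valence 4) → 2 H
  atom 10: C, bond orders sum to 2 (valence 4) → 2 H
Totals → C:7, H:12, Br:1, I:1, O:1.

C7H12BrIO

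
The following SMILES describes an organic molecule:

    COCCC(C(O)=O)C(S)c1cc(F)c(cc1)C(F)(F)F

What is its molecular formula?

C13H14F4O3S

Walk through each heavy atom and fill implicit hydrogens from standard valence (C 4, N 3, O 2, S 2, halogen 1); for lowercase aromatic atoms, an aromatic c carries 1 H when it has two neighbours and 0 H with three, and aromatic n carries 0 H:
  atom 1: C, bond orders sum to 1 (valence 4) → 3 H
  atom 2: O, bond orders sum to 2 (valence 2) → 0 H
  atom 3: C, bond orders sum to 2 (valence 4) → 2 H
  atom 4: C, bond orders sum to 2 (valence 4) → 2 H
  atom 5: C, bond orders sum to 3 (valence 4) → 1 H
  atom 6: C, bond orders sum to 4 (valence 4) → 0 H
  atom 7: O, bond orders sum to 1 (valence 2) → 1 H
  atom 8: O, bond orders sum to 2 (valence 2) → 0 H
  atom 9: C, bond orders sum to 3 (valence 4) → 1 H
  atom 10: S, bond orders sum to 1 (valence 2) → 1 H
  atom 11: aromatic c, 3 neighbours → 0 H
  atom 12: aromatic c, 2 neighbours → 1 H
  atom 13: aromatic c, 3 neighbours → 0 H
  atom 14: F (halogen, monovalent) → 0 H
  atom 15: aromatic c, 3 neighbours → 0 H
  atom 16: aromatic c, 2 neighbours → 1 H
  atom 17: aromatic c, 2 neighbours → 1 H
  atom 18: C, bond orders sum to 4 (valence 4) → 0 H
  atom 19: F (halogen, monovalent) → 0 H
  atom 20: F (halogen, monovalent) → 0 H
  atom 21: F (halogen, monovalent) → 0 H
Totals → C:13, H:14, F:4, O:3, S:1.
In Hill order: C13H14F4O3S.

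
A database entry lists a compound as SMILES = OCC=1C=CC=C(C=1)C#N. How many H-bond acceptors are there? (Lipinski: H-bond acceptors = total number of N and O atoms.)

N atoms: 1; O atoms: 1.
Lipinski HBA = 1 + 1 = 2.

2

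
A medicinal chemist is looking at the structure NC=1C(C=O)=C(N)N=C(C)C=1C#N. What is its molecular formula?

Walk through each heavy atom and fill implicit hydrogens from standard valence (C 4, N 3, O 2, S 2, halogen 1):
  atom 1: N, bond orders sum to 1 (valence 3) → 2 H
  atom 2: C, bond orders sum to 4 (valence 4) → 0 H
  atom 3: C, bond orders sum to 4 (valence 4) → 0 H
  atom 4: C, bond orders sum to 3 (valence 4) → 1 H
  atom 5: O, bond orders sum to 2 (valence 2) → 0 H
  atom 6: C, bond orders sum to 4 (valence 4) → 0 H
  atom 7: N, bond orders sum to 1 (valence 3) → 2 H
  atom 8: N, bond orders sum to 3 (valence 3) → 0 H
  atom 9: C, bond orders sum to 4 (valence 4) → 0 H
  atom 10: C, bond orders sum to 1 (valence 4) → 3 H
  atom 11: C, bond orders sum to 4 (valence 4) → 0 H
  atom 12: C, bond orders sum to 4 (valence 4) → 0 H
  atom 13: N, bond orders sum to 3 (valence 3) → 0 H
Totals → C:8, H:8, N:4, O:1.
In Hill order: C8H8N4O.

C8H8N4O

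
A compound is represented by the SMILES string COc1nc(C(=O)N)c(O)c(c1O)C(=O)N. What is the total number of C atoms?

Count every carbon token in the SMILES (each C, including those in ring-closure positions and inside branches).
Carbon count: 8.

8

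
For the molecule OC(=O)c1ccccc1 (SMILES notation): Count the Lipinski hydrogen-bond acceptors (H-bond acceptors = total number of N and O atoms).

2

N atoms: 0; O atoms: 2.
Lipinski HBA = 0 + 2 = 2.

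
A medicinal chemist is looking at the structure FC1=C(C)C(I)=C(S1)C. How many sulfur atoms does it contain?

1

Scan the SMILES for S atoms (remember two-letter symbols like Cl and Br are single atoms).
Sulfur count: 1.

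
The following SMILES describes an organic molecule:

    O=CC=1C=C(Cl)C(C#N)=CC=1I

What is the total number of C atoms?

Count every carbon token in the SMILES (each C, including those in ring-closure positions and inside branches).
Carbon count: 8.

8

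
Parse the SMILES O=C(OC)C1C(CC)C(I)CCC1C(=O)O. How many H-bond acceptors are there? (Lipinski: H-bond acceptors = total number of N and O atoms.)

N atoms: 0; O atoms: 4.
Lipinski HBA = 0 + 4 = 4.

4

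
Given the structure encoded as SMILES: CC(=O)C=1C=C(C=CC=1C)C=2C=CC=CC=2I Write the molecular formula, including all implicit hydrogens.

Walk through each heavy atom and fill implicit hydrogens from standard valence (C 4, N 3, O 2, S 2, halogen 1):
  atom 1: C, bond orders sum to 1 (valence 4) → 3 H
  atom 2: C, bond orders sum to 4 (valence 4) → 0 H
  atom 3: O, bond orders sum to 2 (valence 2) → 0 H
  atom 4: C, bond orders sum to 4 (valence 4) → 0 H
  atom 5: C, bond orders sum to 3 (valence 4) → 1 H
  atom 6: C, bond orders sum to 4 (valence 4) → 0 H
  atom 7: C, bond orders sum to 3 (valence 4) → 1 H
  atom 8: C, bond orders sum to 3 (valence 4) → 1 H
  atom 9: C, bond orders sum to 4 (valence 4) → 0 H
  atom 10: C, bond orders sum to 1 (valence 4) → 3 H
  atom 11: C, bond orders sum to 4 (valence 4) → 0 H
  atom 12: C, bond orders sum to 3 (valence 4) → 1 H
  atom 13: C, bond orders sum to 3 (valence 4) → 1 H
  atom 14: C, bond orders sum to 3 (valence 4) → 1 H
  atom 15: C, bond orders sum to 3 (valence 4) → 1 H
  atom 16: C, bond orders sum to 4 (valence 4) → 0 H
  atom 17: I (halogen, monovalent) → 0 H
Totals → C:15, H:13, I:1, O:1.

C15H13IO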